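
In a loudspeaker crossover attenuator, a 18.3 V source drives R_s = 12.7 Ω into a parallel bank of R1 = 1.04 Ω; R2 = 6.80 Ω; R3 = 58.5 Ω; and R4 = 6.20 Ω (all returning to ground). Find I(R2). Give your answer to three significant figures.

I ≈ 0.155 A

Parallel bank: R_p = 1/(1/1.04 + 1/6.80 + 1/58.5 + 1/6.20) = 0.7770 Ω.
V_A = 18.3 × 0.7770/13.48 = 1.055 V.
I(R2) = V_A / R2 = 1.055/6.80 = 0.1552 A.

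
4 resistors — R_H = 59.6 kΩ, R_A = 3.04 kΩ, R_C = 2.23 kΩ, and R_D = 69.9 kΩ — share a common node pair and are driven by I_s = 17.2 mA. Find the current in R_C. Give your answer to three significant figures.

I ≈ 9.54 mA

Total conductance ΣG = 1/59.6 + 1/3.04 + 1/2.23 + 1/69.9 = 0.8085 (units of 1/kΩ).
Current divider: I(R_C) = I_s · G_k/ΣG = 17.2 × (0.4484/0.8085) = 17.2 × 0.5547 = 9.540 mA.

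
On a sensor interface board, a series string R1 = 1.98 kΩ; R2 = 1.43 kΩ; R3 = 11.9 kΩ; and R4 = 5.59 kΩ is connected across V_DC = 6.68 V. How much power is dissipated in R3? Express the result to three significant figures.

P ≈ 1.22 mW

ΣR = 20.90 kΩ → I = 6.68/20.90 = 0.3196 mA.
P = I²R = 0.1022 × 11.9 = 1.216 mW.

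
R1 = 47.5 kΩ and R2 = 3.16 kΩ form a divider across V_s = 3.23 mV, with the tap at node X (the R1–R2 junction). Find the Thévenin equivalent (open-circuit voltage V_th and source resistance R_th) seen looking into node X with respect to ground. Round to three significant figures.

V_th ≈ 0.201 mV, R_th ≈ 2.96 kΩ

Open-circuit (no load on X): V_th = V_s · R2/(R1 + R2) = 3.23 × 3.16/(47.50 + 3.16) = 0.2015 mV.
Looking into X with the source shorted: R_th = R1·R2/(R1+R2) = 47.50 × 3.16/50.66 = 2.963 kΩ.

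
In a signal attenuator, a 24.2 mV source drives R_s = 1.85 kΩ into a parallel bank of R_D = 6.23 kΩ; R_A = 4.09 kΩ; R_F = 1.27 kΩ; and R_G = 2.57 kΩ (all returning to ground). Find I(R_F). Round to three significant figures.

I ≈ 4.85 µA

Equivalent of the parallel group: R_p = 0.6323 kΩ.
V_A = 24.2 × 0.6323/2.482 = 6.164 mV.
Branch current I = V_A/R_F = 6.164/1.27 = 4.854 µA.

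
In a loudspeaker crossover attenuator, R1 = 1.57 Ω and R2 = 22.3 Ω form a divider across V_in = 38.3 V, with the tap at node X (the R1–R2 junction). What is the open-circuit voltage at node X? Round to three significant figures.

V_th ≈ 35.8 V

With X open, the divider is unloaded: V_th = 38.3 × 22.3/23.87 = 35.78 V.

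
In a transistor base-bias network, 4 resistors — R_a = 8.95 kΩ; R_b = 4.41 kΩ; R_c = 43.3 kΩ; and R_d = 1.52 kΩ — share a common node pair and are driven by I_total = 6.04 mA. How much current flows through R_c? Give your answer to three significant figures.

Conductances: ΣG = 1/8.95 + 1/4.41 + 1/43.3 + 1/1.52 = 1.019 (1/kΩ).
Current divider: I(R_c) = I_total · G_k/ΣG = 6.04 × (0.02309/1.019) = 6.04 × 0.02265 = 0.1368 mA.

I ≈ 0.137 mA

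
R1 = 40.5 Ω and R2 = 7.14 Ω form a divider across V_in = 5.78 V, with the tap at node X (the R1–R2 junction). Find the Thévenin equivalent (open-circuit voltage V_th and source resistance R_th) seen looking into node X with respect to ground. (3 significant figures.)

V_th is the unloaded tap voltage: V_in · R2/(R1+R2) = 5.78 × 0.1499 = 0.8663 V.
With V_in suppressed (replaced by a short), R_th = R1 ‖ R2 = (40.50 × 7.14)/(40.50 + 7.14) = 6.070 Ω.

V_th ≈ 0.866 V, R_th ≈ 6.07 Ω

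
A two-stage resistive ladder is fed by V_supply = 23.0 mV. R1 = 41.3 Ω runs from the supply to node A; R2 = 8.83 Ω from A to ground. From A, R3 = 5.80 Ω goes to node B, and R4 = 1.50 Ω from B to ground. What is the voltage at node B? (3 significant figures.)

Looking into the second stage from A: R3 + R4 = 7.300 Ω appears in parallel with R2.
R2 ‖ (R3+R4) = 3.996 Ω.
First divider: V_A = V_supply · 3.996/(41.3 + 3.996) = 2.029 mV.
V_B = V_A × 0.2055 = 0.4169 mV.

V_B ≈ 0.417 mV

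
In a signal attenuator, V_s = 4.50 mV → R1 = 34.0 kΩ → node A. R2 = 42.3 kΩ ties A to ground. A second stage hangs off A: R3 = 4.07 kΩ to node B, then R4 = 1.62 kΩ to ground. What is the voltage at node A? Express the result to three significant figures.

V_A ≈ 0.578 mV

Looking into the second stage from A: R3 + R4 = 5.690 kΩ appears in parallel with R2.
R2 ‖ (R3+R4) = 5.015 kΩ.
So V_A = 4.50 × 0.1285 = 0.5785 mV.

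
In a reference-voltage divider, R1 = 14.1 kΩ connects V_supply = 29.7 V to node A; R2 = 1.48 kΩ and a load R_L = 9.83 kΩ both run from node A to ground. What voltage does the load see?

V_out ≈ 2.48 V

R2 ‖ R_L = (1.48 × 9.83)/(1.48 + 9.83) = 1.286 kΩ.
Now apply the divider: V_out = 29.7 × 0.08360 = 2.483 V.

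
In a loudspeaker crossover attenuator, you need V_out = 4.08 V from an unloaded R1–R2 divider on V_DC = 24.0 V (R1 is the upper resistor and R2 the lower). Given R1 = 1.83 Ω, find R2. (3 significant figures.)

The divider ratio is R2/(R1+R2) = 4.08/24.0 = 0.1700.
R2 = R1 · 0.1700/(1 − 0.1700) = 0.3748 Ω.

R2 ≈ 0.375 Ω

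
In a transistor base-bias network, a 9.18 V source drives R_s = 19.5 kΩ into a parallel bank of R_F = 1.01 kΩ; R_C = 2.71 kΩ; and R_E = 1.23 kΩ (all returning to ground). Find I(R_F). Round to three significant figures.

Parallel bank: R_p = 1/(1/1.01 + 1/2.71 + 1/1.23) = 0.4604 kΩ.
V_A by voltage divider: V_A = 9.18 × 0.4604/(19.5 + 0.4604) = 0.2117 V.
Branch current I = V_A/R_F = 0.2117/1.01 = 0.2096 mA.
(Check via current divider: I_total = 0.4599 mA; share G_k/ΣG = 0.4558 → same result.)

I ≈ 0.210 mA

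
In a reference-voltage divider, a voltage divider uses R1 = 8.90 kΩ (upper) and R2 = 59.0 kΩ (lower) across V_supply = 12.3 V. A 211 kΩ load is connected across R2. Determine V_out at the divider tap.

V_out ≈ 10.3 V

First combine the lower leg with the load: R2 ‖ R_L = 46.11 kΩ.
Now apply the divider: V_out = 12.3 × 0.8382 = 10.31 V.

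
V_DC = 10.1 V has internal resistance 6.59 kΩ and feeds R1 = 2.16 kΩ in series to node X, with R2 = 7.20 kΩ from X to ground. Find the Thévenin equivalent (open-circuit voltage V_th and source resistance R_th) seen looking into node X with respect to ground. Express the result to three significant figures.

V_th ≈ 4.56 V, R_th ≈ 3.95 kΩ

R1' = 6.59 + 2.16 = 8.750 kΩ (source resistance + R1).
Open-circuit (no load on X): V_th = V_DC · R2/(R1' + R2) = 10.1 × 7.20/(8.750 + 7.20) = 4.559 V.
Zeroing V_DC shorts the top of R1' to ground, so R_th = R1' ‖ R2 = 3.950 kΩ.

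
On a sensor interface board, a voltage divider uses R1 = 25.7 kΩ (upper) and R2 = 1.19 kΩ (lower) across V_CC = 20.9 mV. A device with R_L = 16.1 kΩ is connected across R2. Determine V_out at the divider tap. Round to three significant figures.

V_out ≈ 0.864 mV

The load sits in parallel with R2, giving an effective lower resistance R2' = R2·R_L/(R2+R_L) = 1.108 kΩ.
Voltage divider with the loaded lower leg: V_out = 20.9 × 1.108/(25.7 + 1.108) = 20.9 × 0.04133 = 0.8639 mV.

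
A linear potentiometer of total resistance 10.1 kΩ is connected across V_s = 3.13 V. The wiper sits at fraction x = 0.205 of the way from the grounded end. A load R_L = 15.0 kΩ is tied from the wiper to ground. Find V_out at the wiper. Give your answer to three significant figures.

V_out ≈ 0.578 V

Split the track: R_lower = x·R_p = 2.071 kΩ, R_upper = (1−x)·R_p = 8.030 kΩ.
R_L loads the lower segment: effective lower R = 1.819 kΩ.
Loaded-divider output: V_out = 3.13 × 0.1847 = 0.5782 V.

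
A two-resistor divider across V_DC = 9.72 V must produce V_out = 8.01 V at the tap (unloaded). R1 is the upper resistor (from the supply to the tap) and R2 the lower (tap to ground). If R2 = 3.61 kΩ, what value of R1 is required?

R1 ≈ 0.771 kΩ

Required fraction k = V_out/V_DC = 0.8241.
Rearranging, R1 = R2·(1−k)/k = 3.61 × 0.2135 = 0.7707 kΩ.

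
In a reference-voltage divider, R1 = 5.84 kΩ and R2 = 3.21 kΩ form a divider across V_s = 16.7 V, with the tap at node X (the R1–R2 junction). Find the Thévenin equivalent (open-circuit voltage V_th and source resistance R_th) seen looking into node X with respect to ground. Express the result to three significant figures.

V_th ≈ 5.92 V, R_th ≈ 2.07 kΩ

With X open, the divider is unloaded: V_th = 16.7 × 3.21/9.050 = 5.923 V.
With V_s suppressed (replaced by a short), R_th = R1 ‖ R2 = (5.840 × 3.21)/(5.840 + 3.21) = 2.071 kΩ.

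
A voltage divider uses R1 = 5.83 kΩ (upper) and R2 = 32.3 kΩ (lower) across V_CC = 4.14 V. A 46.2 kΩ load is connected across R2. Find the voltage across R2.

V_out ≈ 3.17 V

The load sits in parallel with R2, giving an effective lower resistance R2' = R2·R_L/(R2+R_L) = 19.01 kΩ.
Then V_out = V_CC · R2'/(R1 + R2') = 4.14 × 19.01/24.84 = 3.168 V.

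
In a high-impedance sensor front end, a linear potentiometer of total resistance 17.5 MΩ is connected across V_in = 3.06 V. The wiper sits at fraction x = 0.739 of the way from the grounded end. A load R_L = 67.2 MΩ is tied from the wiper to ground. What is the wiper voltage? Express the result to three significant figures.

V_out ≈ 2.15 V

Lower segment x·R_p = 12.93 MΩ; upper segment (1−x)·R_p = 4.567 MΩ.
(x·R_p) ‖ R_L = 10.85 MΩ.
Then V_out = V_in · 10.85/(4.567 + 10.85) = 2.153 V.
(Unloaded: V_out = x·V_in = 2.26 V.)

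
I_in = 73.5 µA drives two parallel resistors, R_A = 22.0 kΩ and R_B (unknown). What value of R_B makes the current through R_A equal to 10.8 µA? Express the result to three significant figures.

The fraction through R_A equals R_B/(R_A+R_B).
10.8/73.5 = R_B/(R_A + R_B) → R_B = R_A · (0.1469)/(1 − 0.1469) = 22.0 × 0.1722 = 3.789 kΩ.

R_B ≈ 3.79 kΩ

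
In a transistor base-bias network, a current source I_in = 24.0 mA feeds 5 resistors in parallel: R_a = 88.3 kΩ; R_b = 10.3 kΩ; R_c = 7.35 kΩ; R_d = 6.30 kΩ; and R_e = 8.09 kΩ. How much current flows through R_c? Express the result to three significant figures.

I ≈ 6.20 mA

Conductances: ΣG = 1/88.3 + 1/10.3 + 1/7.35 + 1/6.30 + 1/8.09 = 0.5268 (1/kΩ).
By the current-divider rule, I = I_in · G_k/ΣG = 24.0 × 0.2583 = 6.198 mA.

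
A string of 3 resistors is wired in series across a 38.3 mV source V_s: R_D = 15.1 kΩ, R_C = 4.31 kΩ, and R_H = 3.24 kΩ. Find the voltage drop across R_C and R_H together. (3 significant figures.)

V ≈ 12.8 mV

Total series resistance ΣR = 15.1 + 4.31 + 3.24 = 22.65 kΩ.
R_{R_C..R_H} = 4.31 + 3.24 = 7.550 kΩ.
V = V_s · R/ΣR = 38.3 × 0.3333 = 12.77 mV.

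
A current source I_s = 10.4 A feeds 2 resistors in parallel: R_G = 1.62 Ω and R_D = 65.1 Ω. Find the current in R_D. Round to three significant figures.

Two-branch current divider: I_k = I_s · R_other/(R_1 + R_2).
I(R_D) = 10.4 × 1.62/(1.62 + 65.1) = 10.4 × 0.02428 = 0.2525 A.

I ≈ 0.253 A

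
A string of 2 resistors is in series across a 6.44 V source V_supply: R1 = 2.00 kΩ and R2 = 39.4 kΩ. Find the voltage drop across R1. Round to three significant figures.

ΣR = 2.00 + 39.4 = 41.40 kΩ.
By the voltage-divider rule, V = 6.44 × 2.000/41.40 = 0.3111 V.

V ≈ 0.311 V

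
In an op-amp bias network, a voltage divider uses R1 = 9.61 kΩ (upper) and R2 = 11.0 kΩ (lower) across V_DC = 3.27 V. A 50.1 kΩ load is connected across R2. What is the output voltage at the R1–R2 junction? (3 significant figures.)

V_out ≈ 1.58 V

R2 ‖ R_L = (11.0 × 50.1)/(11.0 + 50.1) = 9.020 kΩ.
Now apply the divider: V_out = 3.27 × 0.4842 = 1.583 V.
(Unloaded it would be 1.75 V; the load pulls it down.)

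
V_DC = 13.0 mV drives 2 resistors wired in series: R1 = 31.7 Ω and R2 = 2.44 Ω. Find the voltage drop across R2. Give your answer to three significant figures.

Total series resistance ΣR = 31.7 + 2.44 = 34.14 Ω.
By the voltage-divider rule, V = 13.0 × 2.440/34.14 = 0.9291 mV.

V ≈ 0.929 mV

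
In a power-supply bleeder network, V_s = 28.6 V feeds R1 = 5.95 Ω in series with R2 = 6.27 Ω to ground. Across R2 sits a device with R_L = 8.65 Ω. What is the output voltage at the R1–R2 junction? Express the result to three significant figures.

R2 ‖ R_L = (6.27 × 8.65)/(6.27 + 8.65) = 3.635 Ω.
Voltage divider with the loaded lower leg: V_out = 28.6 × 3.635/(5.95 + 3.635) = 28.6 × 0.3792 = 10.85 V.
(Unloaded it would be 14.7 V; the load pulls it down.)

V_out ≈ 10.8 V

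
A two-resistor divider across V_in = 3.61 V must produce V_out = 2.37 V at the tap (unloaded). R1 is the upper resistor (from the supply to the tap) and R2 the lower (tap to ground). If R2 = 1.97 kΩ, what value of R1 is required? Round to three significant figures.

The divider ratio is R2/(R1+R2) = 2.37/3.61 = 0.6565.
R1 = R2·(1/k − 1) = 1.97 × 0.5232 = 1.031 kΩ.

R1 ≈ 1.03 kΩ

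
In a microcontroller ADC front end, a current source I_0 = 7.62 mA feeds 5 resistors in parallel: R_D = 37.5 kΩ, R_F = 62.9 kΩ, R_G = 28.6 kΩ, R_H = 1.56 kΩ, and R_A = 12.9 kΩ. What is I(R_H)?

Conductances: ΣG = 1/37.5 + 1/62.9 + 1/28.6 + 1/1.56 + 1/12.9 = 0.7961 (1/kΩ).
R_H takes the fraction G_k/ΣG = 0.6410/0.7961 = 0.8052, so I = 7.62 × 0.8052 = 6.136 mA.

I ≈ 6.14 mA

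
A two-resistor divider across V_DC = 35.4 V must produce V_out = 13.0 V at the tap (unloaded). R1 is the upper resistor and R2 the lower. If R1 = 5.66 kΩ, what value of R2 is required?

R2 ≈ 3.28 kΩ

V_out/V_DC = R2/(R1+R2) = 0.3672.
Rearranging, R2 = R1·k/(1−k) = 5.66 × 0.5804 = 3.285 kΩ.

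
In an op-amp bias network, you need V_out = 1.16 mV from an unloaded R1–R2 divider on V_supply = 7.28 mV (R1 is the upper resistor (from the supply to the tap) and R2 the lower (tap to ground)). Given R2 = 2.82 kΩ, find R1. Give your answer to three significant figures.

R1 ≈ 14.9 kΩ

V_out/V_supply = R2/(R1+R2) = 0.1593.
Rearranging, R1 = R2·(1−k)/k = 2.82 × 5.276 = 14.88 kΩ.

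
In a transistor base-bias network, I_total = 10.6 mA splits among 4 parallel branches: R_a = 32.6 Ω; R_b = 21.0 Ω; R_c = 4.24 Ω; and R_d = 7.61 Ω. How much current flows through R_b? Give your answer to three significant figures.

I ≈ 1.13 mA

Total conductance ΣG = 1/32.6 + 1/21.0 + 1/4.24 + 1/7.61 = 0.4455 (units of 1/Ω).
R_b takes the fraction G_k/ΣG = 0.04762/0.4455 = 0.1069, so I = 10.6 × 0.1069 = 1.133 mA.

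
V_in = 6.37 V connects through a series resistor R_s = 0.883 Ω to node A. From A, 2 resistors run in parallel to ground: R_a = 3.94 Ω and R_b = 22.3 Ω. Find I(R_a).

I ≈ 1.28 A

Parallel bank: R_p = 1/(1/3.94 + 1/22.3) = 3.348 Ω.
V_A = 6.37 × 3.348/4.231 = 5.041 V.
I(R_a) = V_A / R_a = 5.041/3.94 = 1.279 A.
(Equivalently: I_total = 1.505 A, then current-divider fraction G_k/ΣG = 0.8498.)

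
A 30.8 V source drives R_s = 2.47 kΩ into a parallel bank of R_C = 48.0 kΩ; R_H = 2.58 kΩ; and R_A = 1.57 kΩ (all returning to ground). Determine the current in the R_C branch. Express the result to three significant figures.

Combine the parallel branches: R_p = (1/48.0 + 1/2.58 + 1/1.57)⁻¹ = 0.9566 kΩ.
V_A by voltage divider: V_A = 30.8 × 0.9566/(2.47 + 0.9566) = 8.598 V.
Branch current I = V_A/R_C = 8.598/48.0 = 0.1791 mA.

I ≈ 0.179 mA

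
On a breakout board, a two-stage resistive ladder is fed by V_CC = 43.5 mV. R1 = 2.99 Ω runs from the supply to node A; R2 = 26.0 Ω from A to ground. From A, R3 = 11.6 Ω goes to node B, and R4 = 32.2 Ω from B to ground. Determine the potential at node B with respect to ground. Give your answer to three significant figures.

The second stage (R3 + R4 = 43.80 Ω) loads node A in parallel with R2.
R2 ‖ (R3+R4) = 16.32 Ω.
V_A = 43.5 × 16.32/(2.99 + 16.32) = 36.76 mV.
Then the unloaded second divider: V_B = V_A × R4/(R3+R4) = 36.76 × 0.7352 = 27.03 mV.

V_B ≈ 27.0 mV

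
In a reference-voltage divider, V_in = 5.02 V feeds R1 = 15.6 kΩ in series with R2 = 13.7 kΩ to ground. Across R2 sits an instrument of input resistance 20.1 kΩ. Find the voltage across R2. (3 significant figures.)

R2 ‖ R_L = (13.7 × 20.1)/(13.7 + 20.1) = 8.147 kΩ.
Voltage divider with the loaded lower leg: V_out = 5.02 × 8.147/(15.6 + 8.147) = 5.02 × 0.3431 = 1.722 V.

V_out ≈ 1.72 V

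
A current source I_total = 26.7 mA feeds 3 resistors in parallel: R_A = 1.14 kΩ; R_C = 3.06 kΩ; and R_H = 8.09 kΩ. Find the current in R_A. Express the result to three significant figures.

I ≈ 17.6 mA

Total conductance ΣG = 1/1.14 + 1/3.06 + 1/8.09 = 1.328 (units of 1/kΩ).
By the current-divider rule, I = I_total · G_k/ΣG = 26.7 × 0.6607 = 17.64 mA.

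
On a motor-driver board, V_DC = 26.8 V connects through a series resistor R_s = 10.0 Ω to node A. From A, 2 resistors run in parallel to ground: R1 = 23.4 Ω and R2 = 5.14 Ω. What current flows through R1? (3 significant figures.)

I ≈ 0.340 A

Combine the parallel branches: R_p = (1/23.4 + 1/5.14)⁻¹ = 4.214 Ω.
Node voltage V_A = V_DC · R_p/(R_s + R_p) = 26.8 × 0.2965 = 7.946 V.
Branch current I = V_A/R1 = 7.946/23.4 = 0.3396 A.
(Check via current divider: I_total = 1.885 A; share G_k/ΣG = 0.1801 → same result.)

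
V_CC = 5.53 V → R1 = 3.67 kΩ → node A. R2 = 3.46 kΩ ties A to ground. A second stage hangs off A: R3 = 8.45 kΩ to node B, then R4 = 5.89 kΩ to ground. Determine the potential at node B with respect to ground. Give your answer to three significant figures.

Looking into the second stage from A: R3 + R4 = 14.34 kΩ appears in parallel with R2.
Effective lower resistance at A: R2 ‖ 14.34 = 2.787 kΩ.
V_A = 5.53 × 2.787/(3.67 + 2.787) = 2.387 V.
Then the unloaded second divider: V_B = V_A × R4/(R3+R4) = 2.387 × 0.4107 = 0.9805 V.

V_B ≈ 0.980 V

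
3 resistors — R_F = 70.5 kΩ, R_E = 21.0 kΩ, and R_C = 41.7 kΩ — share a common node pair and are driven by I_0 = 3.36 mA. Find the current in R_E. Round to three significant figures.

ΣG = 1/70.5 + 1/21.0 + 1/41.7 = 0.08578.
R_E takes the fraction G_k/ΣG = 0.04762/0.08578 = 0.5551, so I = 3.36 × 0.5551 = 1.865 mA.

I ≈ 1.87 mA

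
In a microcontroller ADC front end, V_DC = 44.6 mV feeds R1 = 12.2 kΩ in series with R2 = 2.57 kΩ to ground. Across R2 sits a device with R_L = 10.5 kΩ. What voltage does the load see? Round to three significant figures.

V_out ≈ 6.46 mV

The load sits in parallel with R2, giving an effective lower resistance R2' = R2·R_L/(R2+R_L) = 2.065 kΩ.
Voltage divider with the loaded lower leg: V_out = 44.6 × 2.065/(12.2 + 2.065) = 44.6 × 0.1447 = 6.455 mV.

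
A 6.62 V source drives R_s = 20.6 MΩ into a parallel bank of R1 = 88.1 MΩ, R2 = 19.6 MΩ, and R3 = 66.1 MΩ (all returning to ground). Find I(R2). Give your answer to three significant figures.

I ≈ 0.130 µA

Combine the parallel branches: R_p = (1/88.1 + 1/19.6 + 1/66.1)⁻¹ = 12.90 MΩ.
Node voltage V_A = V_supply · R_p/(R_s + R_p) = 6.62 × 0.3851 = 2.550 V.
I(R2) = V_A / R2 = 2.550/19.6 = 0.1301 µA.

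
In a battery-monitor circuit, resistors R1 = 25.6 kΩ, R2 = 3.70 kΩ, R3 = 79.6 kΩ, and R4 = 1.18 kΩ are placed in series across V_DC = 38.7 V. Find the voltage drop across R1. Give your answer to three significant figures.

Total series resistance ΣR = 25.6 + 3.70 + 79.6 + 1.18 = 110.1 kΩ.
V = V_DC · R/ΣR = 38.7 × 0.2326 = 9.000 V.

V ≈ 9.00 V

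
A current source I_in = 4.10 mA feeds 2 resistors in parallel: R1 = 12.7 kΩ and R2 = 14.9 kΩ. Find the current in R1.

I ≈ 2.21 mA

Two-branch current divider: I_k = I_in · R_other/(R_1 + R_2).
So I = 4.10 × 14.9/27.60 = 2.213 mA.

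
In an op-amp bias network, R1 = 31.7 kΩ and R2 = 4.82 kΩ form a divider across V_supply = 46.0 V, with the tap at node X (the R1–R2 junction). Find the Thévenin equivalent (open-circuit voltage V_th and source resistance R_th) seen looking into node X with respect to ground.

V_th is the unloaded tap voltage: V_supply · R2/(R1+R2) = 46.0 × 0.1320 = 6.071 V.
Zeroing V_supply shorts the top of R1 to ground, so R_th = R1 ‖ R2 = 4.184 kΩ.

V_th ≈ 6.07 V, R_th ≈ 4.18 kΩ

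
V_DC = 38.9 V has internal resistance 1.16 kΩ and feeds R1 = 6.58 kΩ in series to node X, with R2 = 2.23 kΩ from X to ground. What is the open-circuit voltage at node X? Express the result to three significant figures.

V_th ≈ 8.70 V

R1' = 1.16 + 6.58 = 7.740 kΩ (source resistance + R1).
V_th is the unloaded tap voltage: V_DC · R2/(R1'+R2) = 38.9 × 0.2237 = 8.701 V.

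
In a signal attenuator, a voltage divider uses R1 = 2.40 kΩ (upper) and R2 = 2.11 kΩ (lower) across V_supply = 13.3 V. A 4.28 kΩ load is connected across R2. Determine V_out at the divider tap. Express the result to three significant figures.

V_out ≈ 4.93 V

First combine the lower leg with the load: R2 ‖ R_L = 1.413 kΩ.
Voltage divider with the loaded lower leg: V_out = 13.3 × 1.413/(2.40 + 1.413) = 13.3 × 0.3706 = 4.929 V.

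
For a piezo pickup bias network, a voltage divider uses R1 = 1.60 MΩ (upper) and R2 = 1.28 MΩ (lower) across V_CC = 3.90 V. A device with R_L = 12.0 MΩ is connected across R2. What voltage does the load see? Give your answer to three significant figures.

R2 ‖ R_L = (1.28 × 12.0)/(1.28 + 12.0) = 1.157 MΩ.
Voltage divider with the loaded lower leg: V_out = 3.90 × 1.157/(1.60 + 1.157) = 3.90 × 0.4196 = 1.636 V.

V_out ≈ 1.64 V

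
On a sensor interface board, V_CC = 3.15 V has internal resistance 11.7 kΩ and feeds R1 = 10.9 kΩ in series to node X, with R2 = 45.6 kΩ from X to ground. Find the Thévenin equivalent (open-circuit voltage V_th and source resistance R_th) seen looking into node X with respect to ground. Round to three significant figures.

R1' = 11.7 + 10.9 = 22.60 kΩ (source resistance + R1).
With X open, the divider is unloaded: V_th = 3.15 × 45.6/68.20 = 2.106 V.
Zeroing V_CC shorts the top of R1' to ground, so R_th = R1' ‖ R2 = 15.11 kΩ.

V_th ≈ 2.11 V, R_th ≈ 15.1 kΩ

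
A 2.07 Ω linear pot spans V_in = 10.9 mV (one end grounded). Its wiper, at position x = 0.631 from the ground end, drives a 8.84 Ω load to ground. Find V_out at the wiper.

Split the track: R_lower = x·R_p = 1.306 Ω, R_upper = (1−x)·R_p = 0.7638 Ω.
(x·R_p) ‖ R_L = 1.138 Ω.
V_out = 10.9 × 1.138/(0.7638 + 1.138) = 6.522 mV.
(Unloaded: V_out = x·V_in = 6.88 mV.)

V_out ≈ 6.52 mV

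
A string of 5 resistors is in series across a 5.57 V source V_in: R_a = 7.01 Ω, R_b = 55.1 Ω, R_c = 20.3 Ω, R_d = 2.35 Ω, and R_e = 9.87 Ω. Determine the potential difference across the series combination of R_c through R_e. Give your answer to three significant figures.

V ≈ 1.91 V

ΣR = 7.01 + 55.1 + 20.3 + 2.35 + 9.87 = 94.63 Ω.
R_{R_c..R_e} = 20.3 + 2.35 + 9.87 = 32.52 Ω.
V = V_in · R/ΣR = 5.57 × 0.3437 = 1.914 V.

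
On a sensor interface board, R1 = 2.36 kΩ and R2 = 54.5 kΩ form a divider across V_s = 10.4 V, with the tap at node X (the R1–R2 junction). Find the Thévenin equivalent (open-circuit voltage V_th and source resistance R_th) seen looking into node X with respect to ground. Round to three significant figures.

V_th is the unloaded tap voltage: V_s · R2/(R1+R2) = 10.4 × 0.9585 = 9.968 V.
Zeroing V_s shorts the top of R1 to ground, so R_th = R1 ‖ R2 = 2.262 kΩ.

V_th ≈ 9.97 V, R_th ≈ 2.26 kΩ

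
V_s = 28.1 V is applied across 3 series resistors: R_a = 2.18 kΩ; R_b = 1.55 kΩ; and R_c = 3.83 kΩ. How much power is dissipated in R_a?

Series current I = V_s/ΣR = 28.1/7.560 = 3.717 mA.
P(R_a) = I²·R_a = (3.717)² × 2.18 = 30.12 mW.

P ≈ 30.1 mW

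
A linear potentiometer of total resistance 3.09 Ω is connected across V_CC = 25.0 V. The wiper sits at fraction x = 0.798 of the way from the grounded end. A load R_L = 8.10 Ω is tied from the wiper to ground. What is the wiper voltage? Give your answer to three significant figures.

V_out ≈ 18.8 V

The pot divides into 0.6242 Ω above the wiper and 2.466 Ω below.
(x·R_p) ‖ R_L = 1.890 Ω.
V_out = 25.0 × 1.890/(0.6242 + 1.890) = 18.79 V.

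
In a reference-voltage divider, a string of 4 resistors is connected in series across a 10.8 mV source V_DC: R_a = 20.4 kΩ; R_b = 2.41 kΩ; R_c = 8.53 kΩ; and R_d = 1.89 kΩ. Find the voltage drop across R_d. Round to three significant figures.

V ≈ 0.614 mV

Total series resistance ΣR = 20.4 + 2.41 + 8.53 + 1.89 = 33.23 kΩ.
V = V_DC · R/ΣR = 10.8 × 0.05688 = 0.6143 mV.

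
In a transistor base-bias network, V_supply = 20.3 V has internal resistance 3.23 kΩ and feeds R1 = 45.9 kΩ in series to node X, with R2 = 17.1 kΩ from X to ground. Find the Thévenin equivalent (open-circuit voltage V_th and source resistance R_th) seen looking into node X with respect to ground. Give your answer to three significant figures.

V_th ≈ 5.24 V, R_th ≈ 12.7 kΩ

R1' = 3.23 + 45.9 = 49.13 kΩ (source resistance + R1).
V_th is the unloaded tap voltage: V_supply · R2/(R1'+R2) = 20.3 × 0.2582 = 5.241 V.
With V_supply suppressed (replaced by a short), R_th = R1' ‖ R2 = (49.13 × 17.1)/(49.13 + 17.1) = 12.68 kΩ.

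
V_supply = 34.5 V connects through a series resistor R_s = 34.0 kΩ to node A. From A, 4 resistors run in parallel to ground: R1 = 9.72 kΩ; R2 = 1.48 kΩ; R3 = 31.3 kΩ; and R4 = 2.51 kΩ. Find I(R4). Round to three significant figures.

I ≈ 0.326 mA

Parallel bank: R_p = 1/(1/9.72 + 1/1.48 + 1/31.3 + 1/2.51) = 0.8272 kΩ.
Node voltage V_A = V_supply · R_p/(R_s + R_p) = 34.5 × 0.02375 = 0.8194 V.
I(R4) = V_A / R4 = 0.8194/2.51 = 0.3265 mA.
(Check via current divider: I_total = 0.9906 mA; share G_k/ΣG = 0.3296 → same result.)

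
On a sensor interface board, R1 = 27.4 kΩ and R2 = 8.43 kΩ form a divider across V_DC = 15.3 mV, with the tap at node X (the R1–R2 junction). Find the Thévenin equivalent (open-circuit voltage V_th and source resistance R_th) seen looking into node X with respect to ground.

V_th ≈ 3.60 mV, R_th ≈ 6.45 kΩ

Open-circuit (no load on X): V_th = V_DC · R2/(R1 + R2) = 15.3 × 8.43/(27.40 + 8.43) = 3.600 mV.
Zeroing V_DC shorts the top of R1 to ground, so R_th = R1 ‖ R2 = 6.447 kΩ.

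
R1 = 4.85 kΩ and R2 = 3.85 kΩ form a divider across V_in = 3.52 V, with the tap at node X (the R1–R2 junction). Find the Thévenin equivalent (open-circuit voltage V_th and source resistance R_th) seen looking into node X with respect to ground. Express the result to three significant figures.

With X open, the divider is unloaded: V_th = 3.52 × 3.85/8.700 = 1.558 V.
Looking into X with the source shorted: R_th = R1·R2/(R1+R2) = 4.850 × 3.85/8.700 = 2.146 kΩ.

V_th ≈ 1.56 V, R_th ≈ 2.15 kΩ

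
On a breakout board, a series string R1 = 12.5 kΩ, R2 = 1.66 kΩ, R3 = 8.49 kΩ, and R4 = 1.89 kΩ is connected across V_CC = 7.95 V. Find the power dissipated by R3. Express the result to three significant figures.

P ≈ 0.891 mW

Series current I = V_CC/ΣR = 7.95/24.54 = 0.3240 mA.
P(R3) = I²·R3 = (0.3240)² × 8.49 = 0.8910 mW.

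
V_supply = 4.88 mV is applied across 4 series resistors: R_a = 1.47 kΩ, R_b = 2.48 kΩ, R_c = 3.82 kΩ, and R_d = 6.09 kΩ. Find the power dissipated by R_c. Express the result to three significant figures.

The common current is I = 4.88/13.86 = 0.3521 µA.
V(R_c) = I·R = 1.345 mV; P = V·I = 1.345 × 0.3521 = 0.4736 nW.

P ≈ 0.474 nW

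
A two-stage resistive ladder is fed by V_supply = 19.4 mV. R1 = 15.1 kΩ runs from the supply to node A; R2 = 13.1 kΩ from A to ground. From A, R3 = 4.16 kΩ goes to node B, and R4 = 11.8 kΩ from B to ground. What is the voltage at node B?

Node A sees R2 in parallel with the series input of stage 2, R3 + R4 = 15.96 kΩ.
Effective lower resistance at A: R2 ‖ 15.96 = 7.195 kΩ.
First divider: V_A = V_supply · 7.195/(15.1 + 7.195) = 6.261 mV.
Then the unloaded second divider: V_B = V_A × R4/(R3+R4) = 6.261 × 0.7393 = 4.629 mV.

V_B ≈ 4.63 mV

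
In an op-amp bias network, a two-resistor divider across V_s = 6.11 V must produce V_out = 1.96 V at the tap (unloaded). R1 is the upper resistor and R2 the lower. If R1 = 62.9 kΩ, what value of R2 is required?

R2 ≈ 29.7 kΩ

The divider ratio is R2/(R1+R2) = 1.96/6.11 = 0.3208.
R2 = R1 · 0.3208/(1 − 0.3208) = 29.71 kΩ.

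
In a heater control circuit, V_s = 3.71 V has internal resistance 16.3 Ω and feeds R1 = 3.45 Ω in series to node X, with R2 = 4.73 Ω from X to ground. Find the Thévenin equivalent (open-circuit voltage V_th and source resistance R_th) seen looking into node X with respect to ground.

V_th ≈ 0.717 V, R_th ≈ 3.82 Ω

R1' = 16.3 + 3.45 = 19.75 Ω (source resistance + R1).
Open-circuit (no load on X): V_th = V_s · R2/(R1' + R2) = 3.71 × 4.73/(19.75 + 4.73) = 0.7168 V.
Zeroing V_s shorts the top of R1' to ground, so R_th = R1' ‖ R2 = 3.816 Ω.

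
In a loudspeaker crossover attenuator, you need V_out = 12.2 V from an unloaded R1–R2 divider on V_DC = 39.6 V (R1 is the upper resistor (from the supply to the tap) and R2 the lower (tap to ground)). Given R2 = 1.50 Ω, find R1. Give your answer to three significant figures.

R1 ≈ 3.37 Ω

V_out/V_DC = R2/(R1+R2) = 0.3081.
Rearranging, R1 = R2·(1−k)/k = 1.50 × 2.246 = 3.369 Ω.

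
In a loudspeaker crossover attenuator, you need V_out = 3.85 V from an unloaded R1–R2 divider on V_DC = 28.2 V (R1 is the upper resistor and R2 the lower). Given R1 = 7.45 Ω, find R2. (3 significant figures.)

R2 ≈ 1.18 Ω

The divider ratio is R2/(R1+R2) = 3.85/28.2 = 0.1365.
R2 = R1 · 0.1365/(1 − 0.1365) = 1.178 Ω.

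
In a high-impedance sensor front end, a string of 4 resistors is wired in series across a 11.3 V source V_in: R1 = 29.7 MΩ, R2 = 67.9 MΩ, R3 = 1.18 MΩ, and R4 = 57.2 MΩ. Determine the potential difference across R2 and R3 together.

V ≈ 5.00 V

Total series resistance ΣR = 29.7 + 67.9 + 1.18 + 57.2 = 156.0 MΩ.
R_{R2..R3} = 67.9 + 1.18 = 69.08 MΩ.
V = V_in · R/ΣR = 11.3 × 0.4429 = 5.005 V.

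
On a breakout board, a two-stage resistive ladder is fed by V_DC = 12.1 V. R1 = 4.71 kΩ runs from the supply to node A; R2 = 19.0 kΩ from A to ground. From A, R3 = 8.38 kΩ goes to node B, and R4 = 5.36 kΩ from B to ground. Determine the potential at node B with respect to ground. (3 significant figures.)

The second stage (R3 + R4 = 13.74 kΩ) loads node A in parallel with R2.
Effective lower resistance at A: R2 ‖ 13.74 = 7.974 kΩ.
V_A = 12.1 × 7.974/(4.71 + 7.974) = 7.607 V.
Stage 2 is unloaded, so V_B = V_A · R4/(R3+R4) = 7.607 × 5.36/13.74 = 2.967 V.

V_B ≈ 2.97 V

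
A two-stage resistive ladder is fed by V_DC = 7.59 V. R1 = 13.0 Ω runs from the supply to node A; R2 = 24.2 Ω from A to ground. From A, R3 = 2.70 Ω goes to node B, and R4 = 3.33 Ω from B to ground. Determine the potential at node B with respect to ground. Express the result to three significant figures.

V_B ≈ 1.13 V

Looking into the second stage from A: R3 + R4 = 6.030 Ω appears in parallel with R2.
R2 ‖ (R3+R4) = 4.827 Ω.
So V_A = 7.59 × 0.2708 = 2.055 V.
Stage 2 is unloaded, so V_B = V_A · R4/(R3+R4) = 2.055 × 3.33/6.030 = 1.135 V.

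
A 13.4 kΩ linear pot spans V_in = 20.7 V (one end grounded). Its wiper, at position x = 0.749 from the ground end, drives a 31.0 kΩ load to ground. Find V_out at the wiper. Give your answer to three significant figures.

V_out ≈ 14.3 V

Lower segment x·R_p = 10.04 kΩ; upper segment (1−x)·R_p = 3.363 kΩ.
R_L loads the lower segment: effective lower R = 7.582 kΩ.
V_out = 20.7 × 7.582/(3.363 + 7.582) = 14.34 V.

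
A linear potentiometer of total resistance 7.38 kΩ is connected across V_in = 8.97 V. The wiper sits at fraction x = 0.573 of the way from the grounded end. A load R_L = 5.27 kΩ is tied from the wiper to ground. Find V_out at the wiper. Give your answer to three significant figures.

V_out ≈ 3.83 V

Split the track: R_lower = x·R_p = 4.229 kΩ, R_upper = (1−x)·R_p = 3.151 kΩ.
R_L loads the lower segment: effective lower R = 2.346 kΩ.
Loaded-divider output: V_out = 8.97 × 0.4268 = 3.828 V.
(Unloaded: V_out = x·V_in = 5.14 V.)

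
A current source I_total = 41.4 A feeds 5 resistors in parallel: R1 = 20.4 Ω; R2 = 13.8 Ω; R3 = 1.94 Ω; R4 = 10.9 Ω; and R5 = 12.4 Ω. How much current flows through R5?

I ≈ 4.13 A

Total conductance ΣG = 1/20.4 + 1/13.8 + 1/1.94 + 1/10.9 + 1/12.4 = 0.8093 (units of 1/Ω).
By the current-divider rule, I = I_total · G_k/ΣG = 41.4 × 0.09964 = 4.125 A.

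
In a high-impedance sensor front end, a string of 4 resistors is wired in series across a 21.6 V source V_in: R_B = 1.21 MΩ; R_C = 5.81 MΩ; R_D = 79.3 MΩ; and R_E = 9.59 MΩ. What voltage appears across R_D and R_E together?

Series total: ΣR = 1.21 + 5.81 + 79.3 + 9.59 = 95.91 MΩ.
R_{R_D..R_E} = 79.3 + 9.59 = 88.89 MΩ.
Voltage divider: V = V_in · (88.89 / 95.91) = 21.6 × 0.9268 = 20.02 V.

V ≈ 20.0 V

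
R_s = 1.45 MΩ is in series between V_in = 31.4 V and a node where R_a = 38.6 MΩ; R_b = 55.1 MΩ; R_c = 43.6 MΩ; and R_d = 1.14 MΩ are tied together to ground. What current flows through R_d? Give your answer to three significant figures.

Equivalent of the parallel group: R_p = 1.059 MΩ.
V_A by voltage divider: V_A = 31.4 × 1.059/(1.45 + 1.059) = 13.25 V.
Branch current I = V_A/R_d = 13.25/1.14 = 11.63 µA.
(Equivalently: I_total = 12.51 µA, then current-divider fraction G_k/ΣG = 0.9290.)

I ≈ 11.6 µA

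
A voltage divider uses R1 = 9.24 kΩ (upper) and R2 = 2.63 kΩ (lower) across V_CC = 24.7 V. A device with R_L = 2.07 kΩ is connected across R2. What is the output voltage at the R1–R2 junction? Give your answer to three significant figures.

First combine the lower leg with the load: R2 ‖ R_L = 1.158 kΩ.
Now apply the divider: V_out = 24.7 × 0.1114 = 2.751 V.
(Unloaded it would be 5.47 V; the load pulls it down.)

V_out ≈ 2.75 V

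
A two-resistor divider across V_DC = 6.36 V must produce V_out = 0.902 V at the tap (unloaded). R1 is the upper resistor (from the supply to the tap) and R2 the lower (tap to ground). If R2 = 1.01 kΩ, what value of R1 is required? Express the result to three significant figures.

Required fraction k = V_out/V_DC = 0.1418.
R1 = R2·(1/k − 1) = 1.01 × 6.051 = 6.112 kΩ.

R1 ≈ 6.11 kΩ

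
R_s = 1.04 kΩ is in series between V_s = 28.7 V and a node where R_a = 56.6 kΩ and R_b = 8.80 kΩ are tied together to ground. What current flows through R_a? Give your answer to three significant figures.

I ≈ 0.446 mA

Equivalent of the parallel group: R_p = 7.616 kΩ.
Node voltage V_A = V_s · R_p/(R_s + R_p) = 28.7 × 0.8799 = 25.25 V.
I(R_a) = V_A / R_a = 25.25/56.6 = 0.4461 mA.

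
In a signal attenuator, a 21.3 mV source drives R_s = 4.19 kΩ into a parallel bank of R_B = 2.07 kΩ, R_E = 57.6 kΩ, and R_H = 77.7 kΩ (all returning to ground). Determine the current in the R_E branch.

I ≈ 0.117 µA

Parallel bank: R_p = 1/(1/2.07 + 1/57.6 + 1/77.7) = 1.948 kΩ.
V_A by voltage divider: V_A = 21.3 × 1.948/(4.19 + 1.948) = 6.760 mV.
Branch current I = V_A/R_E = 6.760/57.6 = 0.1174 µA.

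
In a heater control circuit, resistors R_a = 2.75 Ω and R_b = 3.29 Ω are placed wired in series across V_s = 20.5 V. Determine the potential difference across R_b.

V ≈ 11.2 V

Total series resistance ΣR = 2.75 + 3.29 = 6.040 Ω.
By the voltage-divider rule, V = 20.5 × 3.290/6.040 = 11.17 V.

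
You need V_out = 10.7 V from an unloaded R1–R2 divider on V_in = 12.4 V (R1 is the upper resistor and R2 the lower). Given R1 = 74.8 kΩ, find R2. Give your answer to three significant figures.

R2 ≈ 471 kΩ

Required fraction k = V_out/V_in = 0.8629.
R2 = R1 · 0.8629/(1 − 0.8629) = 470.8 kΩ.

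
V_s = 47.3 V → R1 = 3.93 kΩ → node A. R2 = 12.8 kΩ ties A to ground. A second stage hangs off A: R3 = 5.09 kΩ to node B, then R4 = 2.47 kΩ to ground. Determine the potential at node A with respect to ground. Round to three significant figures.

The second stage (R3 + R4 = 7.560 kΩ) loads node A in parallel with R2.
R2 ‖ (R3+R4) = 4.753 kΩ.
V_A = 47.3 × 4.753/(3.93 + 4.753) = 25.89 V.

V_A ≈ 25.9 V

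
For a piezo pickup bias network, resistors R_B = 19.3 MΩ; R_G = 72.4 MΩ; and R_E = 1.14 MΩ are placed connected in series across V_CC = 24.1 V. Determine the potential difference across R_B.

V ≈ 5.01 V

Total series resistance ΣR = 19.3 + 72.4 + 1.14 = 92.84 MΩ.
By the voltage-divider rule, V = 24.1 × 19.30/92.84 = 5.010 V.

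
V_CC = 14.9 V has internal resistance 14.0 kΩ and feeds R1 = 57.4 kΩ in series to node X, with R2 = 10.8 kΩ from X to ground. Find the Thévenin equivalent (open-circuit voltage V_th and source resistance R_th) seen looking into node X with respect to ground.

R1' = 14.0 + 57.4 = 71.40 kΩ (source resistance + R1).
Open-circuit (no load on X): V_th = V_CC · R2/(R1' + R2) = 14.9 × 10.8/(71.40 + 10.8) = 1.958 V.
With V_CC suppressed (replaced by a short), R_th = R1' ‖ R2 = (71.40 × 10.8)/(71.40 + 10.8) = 9.381 kΩ.

V_th ≈ 1.96 V, R_th ≈ 9.38 kΩ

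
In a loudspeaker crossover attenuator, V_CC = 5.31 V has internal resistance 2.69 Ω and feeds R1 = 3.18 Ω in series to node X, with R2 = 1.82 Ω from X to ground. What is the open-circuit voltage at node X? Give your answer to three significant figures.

R1' = 2.69 + 3.18 = 5.870 Ω (source resistance + R1).
Open-circuit (no load on X): V_th = V_CC · R2/(R1' + R2) = 5.31 × 1.82/(5.870 + 1.82) = 1.257 V.

V_th ≈ 1.26 V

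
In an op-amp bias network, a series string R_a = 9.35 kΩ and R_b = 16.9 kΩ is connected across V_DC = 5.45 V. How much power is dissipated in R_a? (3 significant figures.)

ΣR = 26.25 kΩ → I = 5.45/26.25 = 0.2076 mA.
V(R_a) = I·R = 1.941 V; P = V·I = 1.941 × 0.2076 = 0.4030 mW.

P ≈ 0.403 mW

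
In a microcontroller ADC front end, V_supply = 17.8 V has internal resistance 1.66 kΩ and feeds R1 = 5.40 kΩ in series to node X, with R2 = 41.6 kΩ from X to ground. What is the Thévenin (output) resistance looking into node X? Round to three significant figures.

R_th ≈ 6.04 kΩ

R1' = 1.66 + 5.40 = 7.060 kΩ (source resistance + R1).
With V_supply suppressed (replaced by a short), R_th = R1' ‖ R2 = (7.060 × 41.6)/(7.060 + 41.6) = 6.036 kΩ.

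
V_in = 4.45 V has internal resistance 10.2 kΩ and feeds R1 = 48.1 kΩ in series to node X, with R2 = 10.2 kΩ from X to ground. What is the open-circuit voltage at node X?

R1' = 10.2 + 48.1 = 58.30 kΩ (source resistance + R1).
V_th is the unloaded tap voltage: V_in · R2/(R1'+R2) = 4.45 × 0.1489 = 0.6626 V.

V_th ≈ 0.663 V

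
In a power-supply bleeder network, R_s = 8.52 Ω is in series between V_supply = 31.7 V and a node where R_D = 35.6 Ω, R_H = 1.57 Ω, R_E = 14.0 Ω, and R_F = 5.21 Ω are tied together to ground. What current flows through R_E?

Equivalent of the parallel group: R_p = 1.077 Ω.
Node voltage V_A = V_supply · R_p/(R_s + R_p) = 31.7 × 0.1122 = 3.558 V.
Branch current I = V_A/R_E = 3.558/14.0 = 0.2541 A.
(Equivalently: I_total = 3.303 A, then current-divider fraction G_k/ΣG = 0.07694.)

I ≈ 0.254 A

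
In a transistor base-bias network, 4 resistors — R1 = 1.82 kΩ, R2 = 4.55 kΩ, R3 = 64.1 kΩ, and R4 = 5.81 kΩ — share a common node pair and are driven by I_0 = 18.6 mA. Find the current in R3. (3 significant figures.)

I ≈ 0.303 mA

ΣG = 1/1.82 + 1/4.55 + 1/64.1 + 1/5.81 = 0.9569.
By the current-divider rule, I = I_0 · G_k/ΣG = 18.6 × 0.01630 = 0.3032 mA.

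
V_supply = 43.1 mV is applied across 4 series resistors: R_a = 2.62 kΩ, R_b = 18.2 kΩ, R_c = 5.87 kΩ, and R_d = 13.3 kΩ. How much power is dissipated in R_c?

ΣR = 39.99 kΩ → I = 43.1/39.99 = 1.078 µA.
V(R_c) = I·R = 6.327 mV; P = V·I = 6.327 × 1.078 = 6.819 nW.

P ≈ 6.82 nW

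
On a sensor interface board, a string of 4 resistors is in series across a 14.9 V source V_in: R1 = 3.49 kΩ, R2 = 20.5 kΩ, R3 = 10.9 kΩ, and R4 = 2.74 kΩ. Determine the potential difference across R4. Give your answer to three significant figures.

ΣR = 3.49 + 20.5 + 10.9 + 2.74 = 37.63 kΩ.
By the voltage-divider rule, V = 14.9 × 2.740/37.63 = 1.085 V.

V ≈ 1.08 V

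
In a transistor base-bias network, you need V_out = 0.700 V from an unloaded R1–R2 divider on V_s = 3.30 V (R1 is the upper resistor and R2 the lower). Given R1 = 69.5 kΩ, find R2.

Required fraction k = V_out/V_s = 0.2121.
So R2 = R1 · V_out/(V_s − V_out) = 69.5 × 0.700/(3.30 − 0.700) = 69.5 × 0.2692 = 18.71 kΩ.

R2 ≈ 18.7 kΩ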